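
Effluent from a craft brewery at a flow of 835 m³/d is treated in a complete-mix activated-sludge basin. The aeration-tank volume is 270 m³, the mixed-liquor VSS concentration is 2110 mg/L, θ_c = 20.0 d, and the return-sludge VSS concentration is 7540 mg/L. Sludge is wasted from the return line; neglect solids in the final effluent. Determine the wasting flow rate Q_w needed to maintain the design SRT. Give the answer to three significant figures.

Q_w ≈ 3.78 m³/d

θ_c = V·X/(Q_w·X_r) when wasting from the recycle, so Q_w = V·X/(θ_c·X_r) = 270.0 × 2110 / (20.0 × 7540) = 3.778 m³/d.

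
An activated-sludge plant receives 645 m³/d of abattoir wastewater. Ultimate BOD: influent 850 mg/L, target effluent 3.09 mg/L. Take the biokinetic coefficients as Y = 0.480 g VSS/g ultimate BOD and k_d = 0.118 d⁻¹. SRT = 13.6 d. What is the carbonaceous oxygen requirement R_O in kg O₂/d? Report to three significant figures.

Observed yield with endogenous decay: Y_obs = Y / (1 + k_d·θ_c) = 0.480 / (1 + 0.118 × 13.6) = 0.480 / 2.605 = 0.1843 g VSS/g ultimate BOD.
Mass of ultimate BOD removed per day: Q(S₀ − S) = 645 × 846.9 g/m³ = 546.3 kg/d.
Biomass synthesised: P_X = Y_obs × 546.3 = 100.7 kg VSS/d.
R_O = Q·ΔS − 1.42 P_X = 546.3 − 142.9 = 403.3 kg O₂/d.

R_O ≈ 403 kg O₂/d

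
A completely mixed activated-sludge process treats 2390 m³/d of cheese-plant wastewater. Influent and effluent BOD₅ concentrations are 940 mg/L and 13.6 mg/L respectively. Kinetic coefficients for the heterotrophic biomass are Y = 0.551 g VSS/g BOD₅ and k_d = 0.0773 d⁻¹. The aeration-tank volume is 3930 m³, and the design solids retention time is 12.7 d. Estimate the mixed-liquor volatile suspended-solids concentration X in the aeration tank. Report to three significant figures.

X = Y·Q·ΔS·θ_c / [V·(1 + k_d θ_c)] = 0.551 × 2390 × (940 − 13.6) × 12.7 / [3930 × (1 + 0.0773 × 12.7)] = 1989 mg/L.

X ≈ 1990 mg/L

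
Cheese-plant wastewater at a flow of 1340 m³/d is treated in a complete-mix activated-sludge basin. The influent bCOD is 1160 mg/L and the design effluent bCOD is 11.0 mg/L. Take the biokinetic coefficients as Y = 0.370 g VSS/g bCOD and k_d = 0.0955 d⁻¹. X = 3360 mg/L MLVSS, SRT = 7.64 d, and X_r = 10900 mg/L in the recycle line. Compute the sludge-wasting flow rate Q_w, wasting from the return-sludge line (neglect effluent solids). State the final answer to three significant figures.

Rearranging the biomass balance for a CMAS with decay, V = Y·Q·ΔS·θ_c / [X·(1+k_d θ_c)] = 0.370 × 1340 × (1160 − 11.0) × 7.64 / [3360 × (1 + 0.0955 × 7.64)] = 4.35×10^6 / 5812 = 748.9 m³.
Q_w = (V·X)/(θ_c X_r) = 748.9 × 3360 / (7.64 × 10900) = 30.22 m³/d.

Q_w ≈ 30.2 m³/d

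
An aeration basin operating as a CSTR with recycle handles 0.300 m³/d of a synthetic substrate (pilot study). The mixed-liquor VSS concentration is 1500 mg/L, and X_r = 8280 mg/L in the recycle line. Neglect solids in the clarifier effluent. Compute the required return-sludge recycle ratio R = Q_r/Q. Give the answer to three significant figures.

R = Q_r/Q = X/(X_r − X) = 1500 / (8280 − 1500) = 0.2212.

R ≈ 0.221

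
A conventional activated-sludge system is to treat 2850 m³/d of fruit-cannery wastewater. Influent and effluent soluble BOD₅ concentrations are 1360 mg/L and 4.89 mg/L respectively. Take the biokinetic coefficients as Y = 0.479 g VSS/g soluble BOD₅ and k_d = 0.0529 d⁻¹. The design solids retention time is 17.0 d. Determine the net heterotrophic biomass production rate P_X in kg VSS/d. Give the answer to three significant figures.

The observed yield is Y_obs = Y/(1 + k_d·θ_c) = 0.479 / (1 + 0.0529 × 17.0) = 0.479 / 1.899 = 0.2522 g VSS per g soluble BOD₅ removed.
Mass of soluble BOD₅ removed per day: Q(S₀ − S) = 2850 × 1355 g/m³ = 3862 kg/d.
So the net sludge growth is P_X = 0.2522 × 3862 = 974.0 kg VSS/d.

P_X ≈ 974 kg VSS/d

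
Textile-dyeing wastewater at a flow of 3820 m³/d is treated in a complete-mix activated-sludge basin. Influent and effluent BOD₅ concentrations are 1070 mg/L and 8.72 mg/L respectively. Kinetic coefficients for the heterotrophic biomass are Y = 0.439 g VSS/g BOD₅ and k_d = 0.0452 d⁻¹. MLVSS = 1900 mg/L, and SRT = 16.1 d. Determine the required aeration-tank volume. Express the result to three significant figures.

V ≈ 8730 m³

Steady-state biomass mass balance: V·X·(1 + k_d·θ_c) = Y·Q·(S₀ − S)·θ_c, so V = 0.439 × 3820 × (1070 − 8.72) × 16.1 / [1900 × (1 + 0.0452 × 16.1)] = 2.87×10^7 / 3283 = 8729 m³.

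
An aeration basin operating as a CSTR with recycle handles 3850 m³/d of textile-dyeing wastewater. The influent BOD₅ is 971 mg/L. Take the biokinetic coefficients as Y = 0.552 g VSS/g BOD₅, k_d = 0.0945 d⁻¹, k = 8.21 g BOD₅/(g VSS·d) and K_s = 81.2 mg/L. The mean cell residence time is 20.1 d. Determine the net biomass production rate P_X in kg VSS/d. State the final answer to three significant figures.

P_X ≈ 710 kg VSS/d

For a completely mixed reactor with recycle the Lawrence–McCarty relation gives S = K_s·(1 + k_d·θ_c) / [θ_c·(Y·k − k_d) − 1] = 81.2 × (1 + 0.0945 × 20.1) / [20.1 × (0.552 × 8.21 − 0.0945) − 1] = 235.4 / 88.19 = 2.670 mg/L.
Observed yield with endogenous decay: Y_obs = Y / (1 + k_d·θ_c) = 0.552 / (1 + 0.0945 × 20.1) = 0.552 / 2.899 = 0.1904 g VSS/g BOD₅.
Q·(S₀ − S) = 3850 × (971 − 2.67) × 10⁻³ = 3728 kg/d removed.
P_X = Y_obs · Q(S₀ − S) = 0.1904 × 3728 = 709.8 kg VSS/d.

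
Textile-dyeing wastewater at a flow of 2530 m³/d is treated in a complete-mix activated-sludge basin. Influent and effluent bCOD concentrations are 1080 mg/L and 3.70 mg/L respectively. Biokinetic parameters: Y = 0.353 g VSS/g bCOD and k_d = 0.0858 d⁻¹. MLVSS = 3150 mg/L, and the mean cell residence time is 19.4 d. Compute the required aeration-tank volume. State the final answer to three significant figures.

Rearranging the biomass balance for a CMAS with decay, V = Y·Q·ΔS·θ_c / [X·(1+k_d θ_c)] = 0.353 × 2530 × (1080 − 3.70) × 19.4 / [3150 × (1 + 0.0858 × 19.4)] = 1.86×10^7 / 8393 = 2222 m³.

V ≈ 2220 m³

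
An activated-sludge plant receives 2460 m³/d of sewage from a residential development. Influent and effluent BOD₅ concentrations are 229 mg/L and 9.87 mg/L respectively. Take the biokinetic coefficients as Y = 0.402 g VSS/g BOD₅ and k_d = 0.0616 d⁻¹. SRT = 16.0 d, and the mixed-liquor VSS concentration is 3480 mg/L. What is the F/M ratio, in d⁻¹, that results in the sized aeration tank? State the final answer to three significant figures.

F/M ≈ 0.323 d⁻¹

From the SRT design equation V = Y Q (S₀−S) θ_c / [X (1 + k_d θ_c)] = 0.402 × 2460 × (229 − 9.87) × 16.0 / [3480 × (1 + 0.0616 × 16.0)] = 3.47×10^6 / 6910 = 501.8 m³.
Food-to-microorganism ratio F/M = Q S₀ / (V X) = 2460 × 229 / (501.8 × 3480) = 0.3226 d⁻¹.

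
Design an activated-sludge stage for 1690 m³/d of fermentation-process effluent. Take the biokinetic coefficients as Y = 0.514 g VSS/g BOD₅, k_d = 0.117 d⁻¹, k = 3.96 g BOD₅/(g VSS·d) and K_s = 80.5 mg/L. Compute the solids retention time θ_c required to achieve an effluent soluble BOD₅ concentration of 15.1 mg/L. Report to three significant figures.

θ_c ≈ 4.89 d

Specific growth rate at S = 15.1 mg/L: μ = YkS/(K_s+S) = 0.514·3.96·15.1/(80.5+15.1) = 0.3215 d⁻¹.
θ_c = 1/(μ − k_d) = 1/(0.3215 − 0.117) = 1/0.2045 = 4.890 d.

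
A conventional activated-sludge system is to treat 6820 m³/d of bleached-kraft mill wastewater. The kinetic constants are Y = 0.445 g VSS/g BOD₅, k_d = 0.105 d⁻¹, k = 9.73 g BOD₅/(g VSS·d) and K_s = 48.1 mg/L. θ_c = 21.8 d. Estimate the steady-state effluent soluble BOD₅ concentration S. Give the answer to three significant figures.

Effluent substrate depends only on kinetics and SRT: S = K_s(1 + k_d θ_c) / [θ_c(Yk − k_d) − 1] = 48.1 × (1 + 0.105 × 21.8) / [21.8 × (0.445 × 9.73 − 0.105) − 1] = 158.2 / 91.10 = 1.737 mg/L.

S ≈ 1.74 mg/L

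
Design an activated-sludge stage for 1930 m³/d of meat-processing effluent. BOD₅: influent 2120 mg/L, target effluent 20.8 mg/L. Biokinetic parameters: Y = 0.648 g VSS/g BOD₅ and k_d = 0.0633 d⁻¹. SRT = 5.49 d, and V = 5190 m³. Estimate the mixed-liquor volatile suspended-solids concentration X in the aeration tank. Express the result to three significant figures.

X ≈ 2060 mg/L

X = Y·Q·ΔS·θ_c / [V·(1 + k_d θ_c)] = 0.648 × 1930 × (2120 − 20.8) × 5.49 / [5190 × (1 + 0.0633 × 5.49)] = 2061 mg/L.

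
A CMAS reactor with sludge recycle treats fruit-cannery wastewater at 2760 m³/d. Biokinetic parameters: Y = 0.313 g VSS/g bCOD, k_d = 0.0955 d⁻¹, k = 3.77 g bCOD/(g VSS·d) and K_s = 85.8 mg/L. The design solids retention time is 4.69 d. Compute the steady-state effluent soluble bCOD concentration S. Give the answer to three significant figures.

S ≈ 30.4 mg/L

For a completely mixed reactor with recycle the Lawrence–McCarty relation gives S = K_s·(1 + k_d·θ_c) / [θ_c·(Y·k − k_d) − 1] = 85.8 × (1 + 0.0955 × 4.69) / [4.69 × (0.313 × 3.77 − 0.0955) − 1] = 124.2 / 4.086 = 30.40 mg/L.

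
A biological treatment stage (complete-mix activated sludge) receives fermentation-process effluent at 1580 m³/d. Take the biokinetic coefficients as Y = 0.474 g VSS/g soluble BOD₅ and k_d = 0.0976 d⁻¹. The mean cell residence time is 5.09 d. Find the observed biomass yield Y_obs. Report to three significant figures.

The observed yield is Y_obs = Y/(1 + k_d·θ_c) = 0.474 / (1 + 0.0976 × 5.09) = 0.474 / 1.497 = 0.3167 g VSS per g soluble BOD₅ removed.

Y_obs ≈ 0.317 g VSS/g soluble BOD₅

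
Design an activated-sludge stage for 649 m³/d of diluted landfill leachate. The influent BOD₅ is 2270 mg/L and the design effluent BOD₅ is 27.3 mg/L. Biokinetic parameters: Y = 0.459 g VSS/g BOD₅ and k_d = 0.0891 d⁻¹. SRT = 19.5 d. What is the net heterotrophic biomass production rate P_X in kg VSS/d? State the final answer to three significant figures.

P_X ≈ 244 kg VSS/d

Correct the yield for decay: Y_obs = Y/(1 + k_d θ_c) = 0.459 / (1 + 0.0891 × 19.5) = 0.459 / 2.737 = 0.1677.
Substrate removed = Q·(S₀ − S) = 649 m³/d × (2270 − 27.3) g/m³ = 1.46×10^6 g/d = 1456 kg/d.
Biomass produced: P_X = Y_obs·Q·ΔS = 0.1677 × 1456 ≈ 244.1 kg VSS/d.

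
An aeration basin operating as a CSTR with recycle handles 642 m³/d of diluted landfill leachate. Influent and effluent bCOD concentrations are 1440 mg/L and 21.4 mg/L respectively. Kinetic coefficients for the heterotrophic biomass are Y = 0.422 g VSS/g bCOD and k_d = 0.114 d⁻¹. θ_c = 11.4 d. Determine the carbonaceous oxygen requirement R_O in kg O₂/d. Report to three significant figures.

R_O ≈ 673 kg O₂/d

Y_obs = Y / (1 + k_d θ_c) = 0.422 / (1 + 0.114 × 11.4) = 0.422 / 2.300 = 0.1835.
Mass of bCOD removed per day: Q(S₀ − S) = 642 × 1419 g/m³ = 910.7 kg/d.
Biomass synthesised: P_X = Y_obs × 910.7 = 167.1 kg VSS/d.
R_O = Q·(S₀ − S) − 1.42·P_X = 910.7 − 1.42 × 167.1 = 673.4 kg O₂/d.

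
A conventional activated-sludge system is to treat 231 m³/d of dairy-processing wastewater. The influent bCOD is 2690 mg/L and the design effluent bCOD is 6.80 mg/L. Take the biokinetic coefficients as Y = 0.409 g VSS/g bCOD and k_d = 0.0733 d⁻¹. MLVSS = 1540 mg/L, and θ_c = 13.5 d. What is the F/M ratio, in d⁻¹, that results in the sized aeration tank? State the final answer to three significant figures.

F/M ≈ 0.361 d⁻¹

Rearranging the biomass balance for a CMAS with decay, V = Y·Q·ΔS·θ_c / [X·(1+k_d θ_c)] = 0.409 × 231 × (2690 − 6.80) × 13.5 / [1540 × (1 + 0.0733 × 13.5)] = 3.42×10^6 / 3064 = 1117 m³.
F/M = Q·S₀ / (V·X) = 231 × 2690 / (1117 × 1540) = 0.3612 g bCOD·(g VSS·d)⁻¹.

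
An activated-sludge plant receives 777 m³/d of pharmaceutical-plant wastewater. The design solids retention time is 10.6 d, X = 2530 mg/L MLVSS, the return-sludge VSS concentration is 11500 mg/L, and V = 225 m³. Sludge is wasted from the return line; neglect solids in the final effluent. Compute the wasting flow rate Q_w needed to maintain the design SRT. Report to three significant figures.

Q_w = (V·X)/(θ_c X_r) = 225.0 × 2530 / (10.6 × 11500) = 4.670 m³/d.

Q_w ≈ 4.67 m³/d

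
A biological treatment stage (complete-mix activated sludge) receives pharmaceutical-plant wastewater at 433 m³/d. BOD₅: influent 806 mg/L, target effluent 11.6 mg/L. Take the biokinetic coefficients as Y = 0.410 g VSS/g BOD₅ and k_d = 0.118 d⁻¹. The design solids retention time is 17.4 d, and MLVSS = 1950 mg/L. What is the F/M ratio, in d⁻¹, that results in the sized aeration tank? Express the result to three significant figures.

Steady-state biomass mass balance: V·X·(1 + k_d·θ_c) = Y·Q·(S₀ − S)·θ_c, so V = 0.410 × 433 × (806 − 11.6) × 17.4 / [1950 × (1 + 0.118 × 17.4)] = 2.45×10^6 / 5954 = 412.2 m³.
F/M = Q·S₀ / (V·X) = 433 × 806 / (412.2 × 1950) = 0.4342 g BOD₅·(g VSS·d)⁻¹.

F/M ≈ 0.434 d⁻¹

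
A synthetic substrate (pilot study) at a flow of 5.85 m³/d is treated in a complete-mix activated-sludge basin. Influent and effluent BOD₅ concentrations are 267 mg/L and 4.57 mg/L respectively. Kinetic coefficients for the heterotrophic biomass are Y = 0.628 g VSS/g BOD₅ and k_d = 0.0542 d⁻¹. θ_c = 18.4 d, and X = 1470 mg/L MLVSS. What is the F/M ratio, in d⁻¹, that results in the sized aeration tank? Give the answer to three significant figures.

F/M ≈ 0.176 d⁻¹

From the SRT design equation V = Y Q (S₀−S) θ_c / [X (1 + k_d θ_c)] = 0.628 × 5.85 × (267 − 4.57) × 18.4 / [1470 × (1 + 0.0542 × 18.4)] = 1.77×10^4 / 2936 = 6.042 m³.
F/M = applied load / biomass = Q·S₀/(V·X) = 5.85 × 267 / (6.042 × 1470) = 0.1759 d⁻¹.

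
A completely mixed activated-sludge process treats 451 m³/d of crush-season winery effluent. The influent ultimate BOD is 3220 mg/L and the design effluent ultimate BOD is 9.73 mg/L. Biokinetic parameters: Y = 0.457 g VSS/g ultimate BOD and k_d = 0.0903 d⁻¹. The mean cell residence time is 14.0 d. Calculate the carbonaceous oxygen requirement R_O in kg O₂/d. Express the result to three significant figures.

Observed yield with endogenous decay: Y_obs = Y / (1 + k_d·θ_c) = 0.457 / (1 + 0.0903 × 14.0) = 0.457 / 2.264 = 0.2018 g VSS/g ultimate BOD.
Q·(S₀ − S) = 451 × (3220 − 9.73) × 10⁻³ = 1448 kg/d removed.
Biomass synthesised: P_X = Y_obs × 1448 = 292.2 kg VSS/d.
Carbonaceous O₂ demand = substrate oxidised − cell-mass equivalent = 1448 − 1.42 × 292.2 = 1033 kg O₂/d.

R_O ≈ 1030 kg O₂/d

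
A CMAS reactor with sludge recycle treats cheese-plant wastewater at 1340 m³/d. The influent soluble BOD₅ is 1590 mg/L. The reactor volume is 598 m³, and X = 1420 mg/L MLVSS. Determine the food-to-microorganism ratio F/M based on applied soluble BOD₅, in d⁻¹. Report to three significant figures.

F/M ≈ 2.51 d⁻¹

F/M = Q·S₀ / (V·X) = 1340 × 1590 / (598.0 × 1420) = 2.509 g soluble BOD₅·(g VSS·d)⁻¹.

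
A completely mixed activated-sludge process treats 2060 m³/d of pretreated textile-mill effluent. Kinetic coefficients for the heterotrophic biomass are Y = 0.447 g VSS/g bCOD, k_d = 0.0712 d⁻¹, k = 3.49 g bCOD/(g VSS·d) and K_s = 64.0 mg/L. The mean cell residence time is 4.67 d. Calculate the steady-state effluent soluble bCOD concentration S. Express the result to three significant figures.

Effluent substrate depends only on kinetics and SRT: S = K_s(1 + k_d θ_c) / [θ_c(Yk − k_d) − 1] = 64.0 × (1 + 0.0712 × 4.67) / [4.67 × (0.447 × 3.49 − 0.0712) − 1] = 85.28 / 5.953 = 14.33 mg/L.

S ≈ 14.3 mg/L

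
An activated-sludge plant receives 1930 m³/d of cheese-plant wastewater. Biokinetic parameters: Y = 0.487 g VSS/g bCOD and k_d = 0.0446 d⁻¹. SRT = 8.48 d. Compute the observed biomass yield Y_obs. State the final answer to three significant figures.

Y_obs ≈ 0.353 g VSS/g bCOD

Y_obs = Y / (1 + k_d θ_c) = 0.487 / (1 + 0.0446 × 8.48) = 0.487 / 1.378 = 0.3534.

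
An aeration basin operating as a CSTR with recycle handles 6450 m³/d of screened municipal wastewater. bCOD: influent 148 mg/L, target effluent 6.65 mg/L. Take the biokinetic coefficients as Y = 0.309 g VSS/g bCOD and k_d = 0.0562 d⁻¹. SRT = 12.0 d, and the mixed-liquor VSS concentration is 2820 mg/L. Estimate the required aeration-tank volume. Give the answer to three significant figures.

Steady-state biomass mass balance: V·X·(1 + k_d·θ_c) = Y·Q·(S₀ − S)·θ_c, so V = 0.309 × 6450 × (148 − 6.65) × 12.0 / [2820 × (1 + 0.0562 × 12.0)] = 3.38×10^6 / 4722 = 716.0 m³.

V ≈ 716 m³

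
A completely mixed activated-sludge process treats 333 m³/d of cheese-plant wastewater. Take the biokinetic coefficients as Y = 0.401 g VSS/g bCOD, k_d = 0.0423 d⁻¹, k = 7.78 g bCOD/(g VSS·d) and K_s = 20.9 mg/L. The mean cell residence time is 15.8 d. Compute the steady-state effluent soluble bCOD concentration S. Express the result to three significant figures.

From the Monod/SRT balance for a CMAS, S = K_s·(1+k_d θ_c)/[θ_c·(Y k − k_d) − 1] = 20.9 × (1 + 0.0423 × 15.8) / [15.8 × (0.401 × 7.78 − 0.0423) − 1] = 34.87 / 47.62 = 0.7322 mg/L.

S ≈ 0.732 mg/L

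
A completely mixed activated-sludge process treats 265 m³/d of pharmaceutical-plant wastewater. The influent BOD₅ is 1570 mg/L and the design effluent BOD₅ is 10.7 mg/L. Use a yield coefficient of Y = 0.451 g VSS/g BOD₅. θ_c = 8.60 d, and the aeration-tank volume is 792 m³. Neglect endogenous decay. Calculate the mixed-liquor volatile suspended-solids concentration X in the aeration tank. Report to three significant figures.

From V·X = Y·Q·(S₀ − S)·θ_c (decay neglected): X = 0.451 × 265 × (1570 − 10.7) × 8.60 / 792 = 2024 mg/L.

X ≈ 2020 mg/L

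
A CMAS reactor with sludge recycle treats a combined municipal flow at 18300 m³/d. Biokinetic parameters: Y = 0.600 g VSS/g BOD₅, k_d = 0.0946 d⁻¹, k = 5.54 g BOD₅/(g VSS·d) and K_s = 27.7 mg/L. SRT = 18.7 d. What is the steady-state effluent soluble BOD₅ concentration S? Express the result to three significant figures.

S ≈ 1.29 mg/L

Effluent substrate depends only on kinetics and SRT: S = K_s(1 + k_d θ_c) / [θ_c(Yk − k_d) − 1] = 27.7 × (1 + 0.0946 × 18.7) / [18.7 × (0.600 × 5.54 − 0.0946) − 1] = 76.70 / 59.39 = 1.291 mg/L.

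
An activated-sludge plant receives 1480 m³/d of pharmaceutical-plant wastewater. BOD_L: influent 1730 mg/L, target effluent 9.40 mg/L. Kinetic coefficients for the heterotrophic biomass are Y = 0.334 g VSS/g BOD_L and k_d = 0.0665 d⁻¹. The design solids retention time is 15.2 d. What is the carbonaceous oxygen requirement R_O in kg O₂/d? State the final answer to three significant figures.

R_O ≈ 1950 kg O₂/d

Y_obs = Y / (1 + k_d θ_c) = 0.334 / (1 + 0.0665 × 15.2) = 0.334 / 2.011 = 0.1661.
Q·(S₀ − S) = 1480 × (1730 − 9.40) × 10⁻³ = 2546 kg/d removed.
Biomass synthesised: P_X = Y_obs × 2546 = 423.0 kg VSS/d.
Carbonaceous O₂ demand = substrate oxidised − cell-mass equivalent = 2546 − 1.42 × 423.0 = 1946 kg O₂/d.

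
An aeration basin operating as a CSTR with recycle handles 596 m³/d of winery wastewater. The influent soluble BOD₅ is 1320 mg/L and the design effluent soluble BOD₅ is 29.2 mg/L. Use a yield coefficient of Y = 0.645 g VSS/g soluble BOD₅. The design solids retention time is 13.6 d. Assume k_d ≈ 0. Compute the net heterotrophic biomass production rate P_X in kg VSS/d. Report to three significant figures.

P_X ≈ 496 kg VSS/d

No decay correction is needed, so Y_obs = Y = 0.645.
ΔS = 1320 − 29.2 = 1291 mg/L, so the substrate removal rate is 596 × 1291/1000 = 769.3 kg soluble BOD₅/d.
So the net sludge growth is P_X = 0.6450 × 769.3 = 496.2 kg VSS/d.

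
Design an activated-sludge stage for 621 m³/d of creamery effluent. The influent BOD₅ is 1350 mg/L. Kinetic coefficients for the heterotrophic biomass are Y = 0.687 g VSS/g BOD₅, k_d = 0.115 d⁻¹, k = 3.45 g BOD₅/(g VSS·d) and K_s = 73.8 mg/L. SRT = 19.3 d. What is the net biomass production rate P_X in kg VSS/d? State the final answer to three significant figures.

P_X ≈ 178 kg VSS/d

From the Monod/SRT balance for a CMAS, S = K_s·(1+k_d θ_c)/[θ_c·(Y k − k_d) − 1] = 73.8 × (1 + 0.115 × 19.3) / [19.3 × (0.687 × 3.45 − 0.115) − 1] = 237.6 / 42.52 = 5.587 mg/L.
Observed yield with endogenous decay: Y_obs = Y / (1 + k_d·θ_c) = 0.687 / (1 + 0.115 × 19.3) = 0.687 / 3.220 = 0.2134 g VSS/g BOD₅.
ΔS = 1350 − 5.59 = 1344 mg/L, so the substrate removal rate is 621 × 1344/1000 = 834.9 kg BOD₅/d.
So the net sludge growth is P_X = 0.2134 × 834.9 = 178.2 kg VSS/d.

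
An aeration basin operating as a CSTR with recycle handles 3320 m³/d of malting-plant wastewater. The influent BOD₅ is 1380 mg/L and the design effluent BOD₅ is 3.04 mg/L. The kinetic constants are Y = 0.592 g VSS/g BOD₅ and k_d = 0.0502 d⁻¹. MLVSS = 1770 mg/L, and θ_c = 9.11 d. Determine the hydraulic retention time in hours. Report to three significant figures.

Rearranging the biomass balance for a CMAS with decay, V = Y·Q·ΔS·θ_c / [X·(1+k_d θ_c)] = 0.592 × 3320 × (1380 − 3.04) × 9.11 / [1770 × (1 + 0.0502 × 9.11)] = 2.47×10^7 / 2579 = 9558 m³.
HRT = V/Q = 9558 m³ / 3320 m³·d⁻¹ = 2.879 d × 24 = 69.09 h.

τ ≈ 69.1 h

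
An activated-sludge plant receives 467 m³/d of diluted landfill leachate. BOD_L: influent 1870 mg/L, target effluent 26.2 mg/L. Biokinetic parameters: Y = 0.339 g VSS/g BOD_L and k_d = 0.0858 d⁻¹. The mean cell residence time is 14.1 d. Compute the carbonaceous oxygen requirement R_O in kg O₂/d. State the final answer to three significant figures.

R_O ≈ 673 kg O₂/d

Y_obs = Y / (1 + k_d θ_c) = 0.339 / (1 + 0.0858 × 14.1) = 0.339 / 2.210 = 0.1534.
ΔS = 1870 − 26.2 = 1844 mg/L, so the substrate removal rate is 467 × 1844/1000 = 861.1 kg BOD_L/d.
Net sludge production P_X = 0.1534 × 861.1 = 132.1 kg VSS/d.
Carbonaceous O₂ demand = substrate oxidised − cell-mass equivalent = 861.1 − 1.42 × 132.1 = 673.5 kg O₂/d.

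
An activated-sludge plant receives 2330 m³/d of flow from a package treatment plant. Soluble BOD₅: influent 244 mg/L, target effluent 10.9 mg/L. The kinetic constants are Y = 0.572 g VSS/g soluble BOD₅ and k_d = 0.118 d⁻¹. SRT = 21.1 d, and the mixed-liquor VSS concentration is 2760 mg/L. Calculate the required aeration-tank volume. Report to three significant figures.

V ≈ 681 m³

Steady-state biomass mass balance: V·X·(1 + k_d·θ_c) = Y·Q·(S₀ − S)·θ_c, so V = 0.572 × 2330 × (244 − 10.9) × 21.1 / [2760 × (1 + 0.118 × 21.1)] = 6.56×10^6 / 9632 = 680.6 m³.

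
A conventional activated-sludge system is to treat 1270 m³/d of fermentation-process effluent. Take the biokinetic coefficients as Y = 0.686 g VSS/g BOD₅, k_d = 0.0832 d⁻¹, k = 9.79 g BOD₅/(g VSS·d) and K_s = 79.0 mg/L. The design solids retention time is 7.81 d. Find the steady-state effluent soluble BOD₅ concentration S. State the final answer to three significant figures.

S ≈ 2.57 mg/L

For a completely mixed reactor with recycle the Lawrence–McCarty relation gives S = K_s·(1 + k_d·θ_c) / [θ_c·(Y·k − k_d) − 1] = 79.0 × (1 + 0.0832 × 7.81) / [7.81 × (0.686 × 9.79 − 0.0832) − 1] = 130.3 / 50.80 = 2.566 mg/L.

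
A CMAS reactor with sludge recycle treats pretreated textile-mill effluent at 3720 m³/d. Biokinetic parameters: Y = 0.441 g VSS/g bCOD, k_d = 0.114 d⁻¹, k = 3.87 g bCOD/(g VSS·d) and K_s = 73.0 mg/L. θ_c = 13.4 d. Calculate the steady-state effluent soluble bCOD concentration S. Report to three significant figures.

For a completely mixed reactor with recycle the Lawrence–McCarty relation gives S = K_s·(1 + k_d·θ_c) / [θ_c·(Y·k − k_d) − 1] = 73.0 × (1 + 0.114 × 13.4) / [13.4 × (0.441 × 3.87 − 0.114) − 1] = 184.5 / 20.34 = 9.071 mg/L.

S ≈ 9.07 mg/L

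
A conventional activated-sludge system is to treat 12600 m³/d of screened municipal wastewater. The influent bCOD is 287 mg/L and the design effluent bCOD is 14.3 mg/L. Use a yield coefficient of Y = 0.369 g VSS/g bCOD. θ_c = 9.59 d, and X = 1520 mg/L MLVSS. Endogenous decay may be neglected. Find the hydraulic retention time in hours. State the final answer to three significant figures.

τ ≈ 15.2 h

Biomass mass balance (decay neglected): V·X = Y·Q·(S₀ − S)·θ_c, so V = 0.369 × 12600 × (287 − 14.3) × 9.59 / 1520 = 7999 m³.
HRT = V/Q = 7999 m³ / 12600 m³·d⁻¹ = 0.6349 d × 24 = 15.24 h.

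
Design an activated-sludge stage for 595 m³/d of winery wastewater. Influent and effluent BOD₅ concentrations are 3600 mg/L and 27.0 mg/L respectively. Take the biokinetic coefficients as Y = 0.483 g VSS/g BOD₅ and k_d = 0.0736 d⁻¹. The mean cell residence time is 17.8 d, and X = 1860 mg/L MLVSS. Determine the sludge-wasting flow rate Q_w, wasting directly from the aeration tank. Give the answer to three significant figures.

Steady-state biomass mass balance: V·X·(1 + k_d·θ_c) = Y·Q·(S₀ − S)·θ_c, so V = 0.483 × 595 × (3600 − 27.0) × 17.8 / [1860 × (1 + 0.0736 × 17.8)] = 1.83×10^7 / 4297 = 4254 m³.
Wasting from the aeration tank: Q_w = V / θ_c = 4254 / 17.8 = 239.0 m³/d.

Q_w ≈ 239 m³/d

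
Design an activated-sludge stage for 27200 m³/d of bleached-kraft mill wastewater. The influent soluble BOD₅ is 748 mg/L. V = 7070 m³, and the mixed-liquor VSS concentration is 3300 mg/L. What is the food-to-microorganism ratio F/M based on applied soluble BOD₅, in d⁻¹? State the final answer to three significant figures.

F/M = Q·S₀ / (V·X) = 27200 × 748 / (7070 × 3300) = 0.8720 g soluble BOD₅·(g VSS·d)⁻¹.

F/M ≈ 0.872 d⁻¹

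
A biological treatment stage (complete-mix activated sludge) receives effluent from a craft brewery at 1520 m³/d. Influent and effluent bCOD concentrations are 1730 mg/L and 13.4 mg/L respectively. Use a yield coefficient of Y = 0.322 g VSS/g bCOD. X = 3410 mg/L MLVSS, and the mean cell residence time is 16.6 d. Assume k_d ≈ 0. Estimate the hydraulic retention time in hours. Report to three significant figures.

τ ≈ 64.6 h

With k_d = 0 the design equation reduces to V = Y Q (S₀−S) θ_c / X = 0.322 × 1520 × (1730 − 13.4) × 16.6 / 3410 = 4090 m³.
τ = V/Q = 4090/1520 = 2.691 d, or 64.58 h.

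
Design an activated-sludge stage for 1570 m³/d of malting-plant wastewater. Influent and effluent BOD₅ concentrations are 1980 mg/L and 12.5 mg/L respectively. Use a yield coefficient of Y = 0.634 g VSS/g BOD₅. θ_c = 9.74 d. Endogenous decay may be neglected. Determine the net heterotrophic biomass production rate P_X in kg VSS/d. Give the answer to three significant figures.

Since k_d ≈ 0, Y_obs = Y = 0.634 g VSS/g BOD₅.
ΔS = 1980 − 12.5 = 1968 mg/L, so the substrate removal rate is 1570 × 1968/1000 = 3089 kg BOD₅/d.
So the net sludge growth is P_X = 0.6340 × 3089 = 1958 kg VSS/d.

P_X ≈ 1960 kg VSS/d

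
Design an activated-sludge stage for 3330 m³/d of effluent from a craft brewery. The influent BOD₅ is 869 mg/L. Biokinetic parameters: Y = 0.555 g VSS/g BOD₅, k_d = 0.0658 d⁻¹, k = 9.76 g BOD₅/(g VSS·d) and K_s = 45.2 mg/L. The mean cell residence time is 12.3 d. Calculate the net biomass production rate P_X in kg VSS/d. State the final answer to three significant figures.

From the Monod/SRT balance for a CMAS, S = K_s·(1+k_d θ_c)/[θ_c·(Y k − k_d) − 1] = 45.2 × (1 + 0.0658 × 12.3) / [12.3 × (0.555 × 9.76 − 0.0658) − 1] = 81.78 / 64.82 = 1.262 mg/L.
Correct the yield for decay: Y_obs = Y/(1 + k_d θ_c) = 0.555 / (1 + 0.0658 × 12.3) = 0.555 / 1.809 = 0.3067.
Mass of BOD₅ removed per day: Q(S₀ − S) = 3330 × 867.7 g/m³ = 2890 kg/d.
So the net sludge growth is P_X = 0.3067 × 2890 = 886.4 kg VSS/d.

P_X ≈ 886 kg VSS/d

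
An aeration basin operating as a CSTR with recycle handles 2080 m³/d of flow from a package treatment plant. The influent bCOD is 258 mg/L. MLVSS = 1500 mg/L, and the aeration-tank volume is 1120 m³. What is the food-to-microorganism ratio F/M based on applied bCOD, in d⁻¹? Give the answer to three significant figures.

F/M ≈ 0.319 d⁻¹

F/M = applied load / biomass = Q·S₀/(V·X) = 2080 × 258 / (1120 × 1500) = 0.3194 d⁻¹.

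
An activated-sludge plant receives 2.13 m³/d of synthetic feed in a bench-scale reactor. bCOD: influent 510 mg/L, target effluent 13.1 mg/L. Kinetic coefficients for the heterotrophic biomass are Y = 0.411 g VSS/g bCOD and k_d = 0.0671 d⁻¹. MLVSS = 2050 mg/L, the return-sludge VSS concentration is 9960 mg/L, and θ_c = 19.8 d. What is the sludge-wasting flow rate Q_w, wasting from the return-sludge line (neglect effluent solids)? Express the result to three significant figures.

Q_w ≈ 0.0188 m³/d

Steady-state biomass mass balance: V·X·(1 + k_d·θ_c) = Y·Q·(S₀ − S)·θ_c, so V = 0.411 × 2.13 × (510 − 13.1) × 19.8 / [2050 × (1 + 0.0671 × 19.8)] = 8.61×10^3 / 4774 = 1.804 m³.
Wasting from the return line (neglecting effluent solids): Q_w = V·X / (θ_c·X_r) = 1.804 × 2050 / (19.8 × 9960) = 0.01876 m³/d.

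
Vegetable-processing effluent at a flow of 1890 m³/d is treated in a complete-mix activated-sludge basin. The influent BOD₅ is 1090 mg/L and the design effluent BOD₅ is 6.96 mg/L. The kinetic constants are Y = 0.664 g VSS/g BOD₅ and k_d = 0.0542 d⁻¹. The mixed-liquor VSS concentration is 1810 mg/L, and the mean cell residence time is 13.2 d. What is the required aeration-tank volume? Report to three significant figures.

Steady-state biomass mass balance: V·X·(1 + k_d·θ_c) = Y·Q·(S₀ − S)·θ_c, so V = 0.664 × 1890 × (1090 − 6.96) × 13.2 / [1810 × (1 + 0.0542 × 13.2)] = 1.79×10^7 / 3105 = 5778 m³.

V ≈ 5780 m³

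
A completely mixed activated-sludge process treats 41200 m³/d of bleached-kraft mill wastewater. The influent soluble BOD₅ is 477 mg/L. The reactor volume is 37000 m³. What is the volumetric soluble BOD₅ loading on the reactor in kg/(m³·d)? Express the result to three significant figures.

L_v ≈ 0.531 kg soluble BOD₅/(m³·d)

L_v = Q S₀ / V = 41200 × 477 × 10⁻³ / 37000 = 0.5311 kg/(m³·d).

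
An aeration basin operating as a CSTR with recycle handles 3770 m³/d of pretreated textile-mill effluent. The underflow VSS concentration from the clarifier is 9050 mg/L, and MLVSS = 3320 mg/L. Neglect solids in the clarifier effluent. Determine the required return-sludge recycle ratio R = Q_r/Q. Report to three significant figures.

R ≈ 0.579

Mass balance around the secondary clarifier (neglecting effluent solids): R = X / (X_r − X) = 3320 / (9050 − 3320) = 0.5794.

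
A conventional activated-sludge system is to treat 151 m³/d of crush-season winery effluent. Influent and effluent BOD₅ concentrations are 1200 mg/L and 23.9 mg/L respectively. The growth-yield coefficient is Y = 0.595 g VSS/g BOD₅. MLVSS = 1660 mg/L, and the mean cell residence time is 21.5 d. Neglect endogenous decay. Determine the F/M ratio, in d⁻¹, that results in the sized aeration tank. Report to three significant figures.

Biomass mass balance (decay neglected): V·X = Y·Q·(S₀ − S)·θ_c, so V = 0.595 × 151 × (1200 − 23.9) × 21.5 / 1660 = 1369 m³.
F/M = applied load / biomass = Q·S₀/(V·X) = 151 × 1200 / (1369 × 1660) = 0.07976 d⁻¹.

F/M ≈ 0.0798 d⁻¹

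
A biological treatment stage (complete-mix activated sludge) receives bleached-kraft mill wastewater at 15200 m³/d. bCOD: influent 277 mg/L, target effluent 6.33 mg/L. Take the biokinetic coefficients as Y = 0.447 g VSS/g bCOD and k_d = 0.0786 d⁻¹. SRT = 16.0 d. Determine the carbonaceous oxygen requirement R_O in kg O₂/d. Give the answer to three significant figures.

Observed yield with endogenous decay: Y_obs = Y / (1 + k_d·θ_c) = 0.447 / (1 + 0.0786 × 16.0) = 0.447 / 2.258 = 0.1980 g VSS/g bCOD.
Substrate removed = Q·(S₀ − S) = 15200 m³/d × (277 − 6.33) g/m³ = 4.11×10^6 g/d = 4114 kg/d.
Biomass synthesised: P_X = Y_obs × 4114 = 814.6 kg VSS/d.
R_O = Q·(S₀ − S) − 1.42·P_X = 4114 − 1.42 × 814.6 = 2957 kg O₂/d.

R_O ≈ 2960 kg O₂/d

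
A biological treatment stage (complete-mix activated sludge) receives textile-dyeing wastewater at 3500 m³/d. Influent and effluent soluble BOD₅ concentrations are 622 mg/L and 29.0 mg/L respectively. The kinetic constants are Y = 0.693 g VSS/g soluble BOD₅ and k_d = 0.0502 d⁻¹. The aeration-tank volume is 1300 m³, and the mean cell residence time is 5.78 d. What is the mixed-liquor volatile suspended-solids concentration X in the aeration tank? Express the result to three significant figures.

X = Y·Q·ΔS·θ_c / [V·(1 + k_d θ_c)] = 0.693 × 3500 × (622 − 29.0) × 5.78 / [1300 × (1 + 0.0502 × 5.78)] = 4957 mg/L.

X ≈ 4960 mg/L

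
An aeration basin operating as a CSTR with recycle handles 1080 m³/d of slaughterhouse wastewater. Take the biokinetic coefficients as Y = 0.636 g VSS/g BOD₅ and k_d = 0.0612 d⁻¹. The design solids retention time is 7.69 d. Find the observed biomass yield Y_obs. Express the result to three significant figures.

Y_obs ≈ 0.432 g VSS/g BOD₅

Y_obs = Y / (1 + k_d θ_c) = 0.636 / (1 + 0.0612 × 7.69) = 0.636 / 1.471 = 0.4325.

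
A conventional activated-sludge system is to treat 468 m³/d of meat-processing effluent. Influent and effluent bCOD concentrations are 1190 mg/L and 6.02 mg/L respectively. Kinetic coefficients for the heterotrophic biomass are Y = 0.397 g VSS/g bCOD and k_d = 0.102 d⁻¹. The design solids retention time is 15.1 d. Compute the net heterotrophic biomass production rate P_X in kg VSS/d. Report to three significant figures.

Correct the yield for decay: Y_obs = Y/(1 + k_d θ_c) = 0.397 / (1 + 0.102 × 15.1) = 0.397 / 2.540 = 0.1563.
Q·(S₀ − S) = 468 × (1190 − 6.02) × 10⁻³ = 554.1 kg/d removed.
P_X = Y_obs · Q(S₀ − S) = 0.1563 × 554.1 = 86.60 kg VSS/d.

P_X ≈ 86.6 kg VSS/d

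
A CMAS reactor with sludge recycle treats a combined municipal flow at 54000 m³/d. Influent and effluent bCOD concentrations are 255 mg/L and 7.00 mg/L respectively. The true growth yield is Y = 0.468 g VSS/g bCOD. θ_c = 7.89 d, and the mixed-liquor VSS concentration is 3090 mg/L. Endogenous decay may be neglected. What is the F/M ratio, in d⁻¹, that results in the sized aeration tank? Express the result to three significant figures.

Biomass mass balance (decay neglected): V·X = Y·Q·(S₀ − S)·θ_c, so V = 0.468 × 54000 × (255 − 7.00) × 7.89 / 3090 = 16003 m³.
F/M = applied load / biomass = Q·S₀/(V·X) = 54000 × 255 / (16003 × 3090) = 0.2785 d⁻¹.

F/M ≈ 0.278 d⁻¹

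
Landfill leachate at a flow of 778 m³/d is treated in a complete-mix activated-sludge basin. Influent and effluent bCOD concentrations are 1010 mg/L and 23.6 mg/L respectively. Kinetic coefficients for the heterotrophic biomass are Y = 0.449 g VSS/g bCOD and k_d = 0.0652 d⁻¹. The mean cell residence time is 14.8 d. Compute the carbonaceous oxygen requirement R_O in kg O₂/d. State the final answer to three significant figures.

R_O ≈ 518 kg O₂/d

Correct the yield for decay: Y_obs = Y/(1 + k_d θ_c) = 0.449 / (1 + 0.0652 × 14.8) = 0.449 / 1.965 = 0.2285.
Q·(S₀ − S) = 778 × (1010 − 23.6) × 10⁻³ = 767.4 kg/d removed.
P_X = Y_obs·Q·(S₀ − S) = 0.2285 × 767.4 = 175.4 kg VSS/d.
R_O = Q·(S₀ − S) − 1.42·P_X = 767.4 − 1.42 × 175.4 = 518.4 kg O₂/d.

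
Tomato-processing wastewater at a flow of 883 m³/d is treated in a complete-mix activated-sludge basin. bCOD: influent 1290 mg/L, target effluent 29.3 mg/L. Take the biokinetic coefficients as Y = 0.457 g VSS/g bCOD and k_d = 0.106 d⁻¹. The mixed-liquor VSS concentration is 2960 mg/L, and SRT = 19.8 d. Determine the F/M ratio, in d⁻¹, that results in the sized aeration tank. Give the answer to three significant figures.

F/M ≈ 0.350 d⁻¹

Rearranging the biomass balance for a CMAS with decay, V = Y·Q·ΔS·θ_c / [X·(1+k_d θ_c)] = 0.457 × 883 × (1290 − 29.3) × 19.8 / [2960 × (1 + 0.106 × 19.8)] = 1.01×10^7 / 9172 = 1098 m³.
Food-to-microorganism ratio F/M = Q S₀ / (V X) = 883 × 1290 / (1098 × 2960) = 0.3504 d⁻¹.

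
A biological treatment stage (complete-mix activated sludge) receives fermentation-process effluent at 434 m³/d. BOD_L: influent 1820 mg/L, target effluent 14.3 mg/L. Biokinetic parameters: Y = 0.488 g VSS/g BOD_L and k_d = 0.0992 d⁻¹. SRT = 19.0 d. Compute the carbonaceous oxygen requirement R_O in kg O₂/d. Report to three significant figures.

Y_obs = Y / (1 + k_d θ_c) = 0.488 / (1 + 0.0992 × 19.0) = 0.488 / 2.885 = 0.1692.
Substrate removed = Q·(S₀ − S) = 434 m³/d × (1820 − 14.3) g/m³ = 7.84×10^5 g/d = 783.7 kg/d.
P_X = Y_obs·Q·(S₀ − S) = 0.1692 × 783.7 = 132.6 kg VSS/d.
Carbonaceous O₂ demand = substrate oxidised − cell-mass equivalent = 783.7 − 1.42 × 132.6 = 595.4 kg O₂/d.

R_O ≈ 595 kg O₂/d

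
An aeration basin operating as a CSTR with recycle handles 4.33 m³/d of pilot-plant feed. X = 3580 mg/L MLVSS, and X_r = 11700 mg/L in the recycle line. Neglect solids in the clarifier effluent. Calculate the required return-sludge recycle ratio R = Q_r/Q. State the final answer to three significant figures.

R = Q_r/Q = X/(X_r − X) = 3580 / (11700 − 3580) = 0.4409.

R ≈ 0.441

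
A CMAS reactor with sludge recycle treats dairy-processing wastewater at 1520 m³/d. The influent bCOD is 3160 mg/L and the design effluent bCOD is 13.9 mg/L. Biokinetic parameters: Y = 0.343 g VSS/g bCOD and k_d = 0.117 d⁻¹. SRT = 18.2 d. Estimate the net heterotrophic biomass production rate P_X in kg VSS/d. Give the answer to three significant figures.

P_X ≈ 524 kg VSS/d

Correct the yield for decay: Y_obs = Y/(1 + k_d θ_c) = 0.343 / (1 + 0.117 × 18.2) = 0.343 / 3.129 = 0.1096.
Mass of bCOD removed per day: Q(S₀ − S) = 1520 × 3146 g/m³ = 4782 kg/d.
So the net sludge growth is P_X = 0.1096 × 4782 = 524.1 kg VSS/d.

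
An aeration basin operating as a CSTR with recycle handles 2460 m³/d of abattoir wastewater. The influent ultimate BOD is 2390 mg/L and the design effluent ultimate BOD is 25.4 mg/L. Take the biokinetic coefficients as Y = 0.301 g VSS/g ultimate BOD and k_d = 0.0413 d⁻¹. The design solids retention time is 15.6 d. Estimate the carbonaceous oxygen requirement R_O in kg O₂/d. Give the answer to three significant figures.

R_O ≈ 4300 kg O₂/d

Correct the yield for decay: Y_obs = Y/(1 + k_d θ_c) = 0.301 / (1 + 0.0413 × 15.6) = 0.301 / 1.644 = 0.1831.
Q·(S₀ − S) = 2460 × (2390 − 25.4) × 10⁻³ = 5817 kg/d removed.
P_X = Y_obs·Q·(S₀ − S) = 0.1831 × 5817 = 1065 kg VSS/d.
Carbonaceous O₂ demand = substrate oxidised − cell-mass equivalent = 5817 − 1.42 × 1065 = 4305 kg O₂/d.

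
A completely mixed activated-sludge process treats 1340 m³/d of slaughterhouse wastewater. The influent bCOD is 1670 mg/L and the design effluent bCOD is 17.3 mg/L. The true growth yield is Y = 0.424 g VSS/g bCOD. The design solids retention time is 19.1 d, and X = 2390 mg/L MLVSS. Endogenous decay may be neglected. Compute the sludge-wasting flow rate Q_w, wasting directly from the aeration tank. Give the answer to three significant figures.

With k_d = 0 the design equation reduces to V = Y Q (S₀−S) θ_c / X = 0.424 × 1340 × (1670 − 17.3) × 19.1 / 2390 = 7504 m³.
For wasting at MLVSS concentration, Q_w = V/θ_c = 7504/19.1 = 392.9 m³/d.

Q_w ≈ 393 m³/d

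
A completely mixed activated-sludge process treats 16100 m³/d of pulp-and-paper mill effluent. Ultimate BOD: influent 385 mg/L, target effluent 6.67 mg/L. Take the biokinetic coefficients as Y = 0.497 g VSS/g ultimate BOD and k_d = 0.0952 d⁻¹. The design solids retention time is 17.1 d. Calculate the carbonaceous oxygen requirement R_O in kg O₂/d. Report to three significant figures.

R_O ≈ 4460 kg O₂/d

The observed yield is Y_obs = Y/(1 + k_d·θ_c) = 0.497 / (1 + 0.0952 × 17.1) = 0.497 / 2.628 = 0.1891 g VSS per g ultimate BOD removed.
Q·(S₀ − S) = 16100 × (385 − 6.67) × 10⁻³ = 6091 kg/d removed.
P_X = Y_obs·Q·(S₀ − S) = 0.1891 × 6091 = 1152 kg VSS/d.
R_O = Q·(S₀ − S) − 1.42·P_X = 6091 − 1.42 × 1152 = 4455 kg O₂/d.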